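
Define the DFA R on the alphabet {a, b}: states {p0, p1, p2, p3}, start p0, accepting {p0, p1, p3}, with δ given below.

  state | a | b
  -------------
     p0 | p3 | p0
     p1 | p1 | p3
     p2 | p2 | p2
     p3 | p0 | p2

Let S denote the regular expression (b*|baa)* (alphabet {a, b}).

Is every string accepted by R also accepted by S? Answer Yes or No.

The string a is in L(R) but not in L(S).
So L(R) ⊄ L(S).

No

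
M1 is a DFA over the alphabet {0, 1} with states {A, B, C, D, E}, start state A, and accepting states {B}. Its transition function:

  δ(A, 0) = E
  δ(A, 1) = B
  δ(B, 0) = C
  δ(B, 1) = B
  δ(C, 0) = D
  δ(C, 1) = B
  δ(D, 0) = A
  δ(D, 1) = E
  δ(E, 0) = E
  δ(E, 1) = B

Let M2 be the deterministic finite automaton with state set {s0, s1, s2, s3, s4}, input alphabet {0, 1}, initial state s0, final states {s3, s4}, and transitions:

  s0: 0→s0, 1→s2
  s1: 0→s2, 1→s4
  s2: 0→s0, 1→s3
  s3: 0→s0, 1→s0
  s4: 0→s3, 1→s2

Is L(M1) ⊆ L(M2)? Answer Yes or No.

The string 1 is in L(M1) but not in L(M2).
So L(M1) ⊄ L(M2).

No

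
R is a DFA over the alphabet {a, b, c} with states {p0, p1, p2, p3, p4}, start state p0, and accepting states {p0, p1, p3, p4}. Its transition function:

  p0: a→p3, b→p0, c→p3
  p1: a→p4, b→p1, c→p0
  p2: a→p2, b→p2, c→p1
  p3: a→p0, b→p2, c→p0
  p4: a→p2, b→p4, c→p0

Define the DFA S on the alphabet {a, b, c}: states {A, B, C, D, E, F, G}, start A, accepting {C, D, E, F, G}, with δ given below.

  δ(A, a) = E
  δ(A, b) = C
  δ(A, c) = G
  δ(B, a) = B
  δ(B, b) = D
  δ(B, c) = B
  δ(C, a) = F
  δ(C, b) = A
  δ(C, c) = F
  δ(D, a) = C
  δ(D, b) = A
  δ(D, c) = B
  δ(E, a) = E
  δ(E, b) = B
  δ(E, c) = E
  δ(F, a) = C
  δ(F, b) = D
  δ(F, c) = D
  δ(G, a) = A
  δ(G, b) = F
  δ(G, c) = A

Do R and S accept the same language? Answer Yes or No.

The empty string ε is accepted by R but rejected by S.
So L(R) ≠ L(S).

No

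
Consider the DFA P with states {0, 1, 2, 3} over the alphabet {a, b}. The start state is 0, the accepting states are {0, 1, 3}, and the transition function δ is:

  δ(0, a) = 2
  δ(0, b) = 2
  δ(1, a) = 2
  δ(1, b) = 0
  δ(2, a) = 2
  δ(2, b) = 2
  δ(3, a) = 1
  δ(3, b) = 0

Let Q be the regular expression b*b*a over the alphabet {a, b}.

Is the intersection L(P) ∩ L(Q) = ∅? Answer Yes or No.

Yes

Converting the expression Q to a DFA (subset construction, then merging equivalent states) gives the minimal DFA with states {q0, q1, q2}, start state q0, accepting states {q1} and transitions q0: a→q1, b→q0; q1: a→q2, b→q2; q2: a→q2, b→q2.
Exploring the product automaton P × Q from the start pair (0, q0), following both machines on each input symbol, reaches 4 state pairs: (0, q0), (2, q1), (2, q0), (2, q2).
P accepts in {0, 1, 3} and Q accepts in {q1}; no reachable pair has both components accepting, so no string drives both machines to acceptance simultaneously and L(P) ∩ L(Q) = ∅.
So no string is accepted by both, and the intersection is empty.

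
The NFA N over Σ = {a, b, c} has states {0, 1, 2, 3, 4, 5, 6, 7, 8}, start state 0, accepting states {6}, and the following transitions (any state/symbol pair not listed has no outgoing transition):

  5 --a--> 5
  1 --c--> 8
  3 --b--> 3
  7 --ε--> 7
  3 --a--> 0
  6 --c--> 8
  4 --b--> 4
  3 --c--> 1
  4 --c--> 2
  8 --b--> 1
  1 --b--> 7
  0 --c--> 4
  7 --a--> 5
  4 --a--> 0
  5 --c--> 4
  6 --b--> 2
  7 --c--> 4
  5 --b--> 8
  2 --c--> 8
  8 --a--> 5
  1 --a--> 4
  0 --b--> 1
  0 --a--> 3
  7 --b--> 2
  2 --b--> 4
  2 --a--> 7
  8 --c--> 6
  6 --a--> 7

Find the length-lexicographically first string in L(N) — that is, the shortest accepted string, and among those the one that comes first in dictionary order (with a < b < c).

bcc

A breadth-first search from 0 reaches an accepting state first via the path 0 → 1 → 8 → 6 on input bcc.
No string of length < 3 is accepted (BFS exhausts all shorter strings without reaching an accepting state), and bcc is the lexicographically least accepting string of length 3.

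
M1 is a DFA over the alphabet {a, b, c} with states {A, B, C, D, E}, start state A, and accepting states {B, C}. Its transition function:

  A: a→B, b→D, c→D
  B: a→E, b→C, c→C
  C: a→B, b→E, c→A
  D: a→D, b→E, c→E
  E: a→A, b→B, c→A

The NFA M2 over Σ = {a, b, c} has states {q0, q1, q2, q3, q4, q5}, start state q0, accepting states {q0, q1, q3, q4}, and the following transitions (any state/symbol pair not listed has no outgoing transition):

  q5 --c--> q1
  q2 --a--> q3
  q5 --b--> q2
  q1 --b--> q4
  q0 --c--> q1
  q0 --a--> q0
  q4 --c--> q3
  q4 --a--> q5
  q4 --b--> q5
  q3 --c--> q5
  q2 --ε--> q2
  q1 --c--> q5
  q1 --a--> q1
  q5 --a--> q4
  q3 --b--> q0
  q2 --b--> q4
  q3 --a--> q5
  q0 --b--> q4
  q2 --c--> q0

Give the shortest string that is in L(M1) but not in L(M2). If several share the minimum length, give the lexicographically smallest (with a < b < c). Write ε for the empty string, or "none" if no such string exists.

The string aba is accepted by M1 but not by M2.
No shorter string lies in the difference, and aba is the lexicographically first length-3 string in L(M1) \ L(M2).

aba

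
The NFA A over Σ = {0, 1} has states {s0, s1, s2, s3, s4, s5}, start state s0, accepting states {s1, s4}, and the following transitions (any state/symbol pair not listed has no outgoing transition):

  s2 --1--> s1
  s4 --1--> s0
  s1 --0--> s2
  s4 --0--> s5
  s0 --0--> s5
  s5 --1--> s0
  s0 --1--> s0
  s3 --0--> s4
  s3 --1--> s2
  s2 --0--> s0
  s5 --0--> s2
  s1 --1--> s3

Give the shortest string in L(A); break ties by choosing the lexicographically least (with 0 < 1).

001

A breadth-first search from s0 reaches an accepting state first via the path s0 → s5 → s2 → s1 on input 001.
No string of length < 3 is accepted (BFS exhausts all shorter strings without reaching an accepting state), and 001 is the lexicographically least accepting string of length 3.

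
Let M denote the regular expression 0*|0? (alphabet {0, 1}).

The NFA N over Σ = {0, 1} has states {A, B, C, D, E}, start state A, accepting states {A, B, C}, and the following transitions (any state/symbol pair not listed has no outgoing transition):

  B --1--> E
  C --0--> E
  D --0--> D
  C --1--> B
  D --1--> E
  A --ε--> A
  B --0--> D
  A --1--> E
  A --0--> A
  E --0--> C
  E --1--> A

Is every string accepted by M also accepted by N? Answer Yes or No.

Converting the expression M to a DFA (subset construction, then merging equivalent states) gives the minimal DFA with states {m0, m1}, start state m0, accepting states {m0} and transitions m0: 0→m0, 1→m1; m1: 0→m1, 1→m1.
Exploring the product automaton M × N from the start pair (m0, A), following both machines on each input symbol, reaches 6 state pairs: (m0, A), (m1, E), (m1, C), (m1, A), (m1, B), (m1, D).
M accepts in {m0} and N accepts in {A, B, C}. The reachable pairs whose M-component is accepting are (m0, A); in each of them the N-component is accepting too, so the product for L(M) \ L(N) (M-component accepting, N-component rejecting) has no reachable accepting pair and the difference is empty.
Hence every string in L(M) is also in L(N).

Yes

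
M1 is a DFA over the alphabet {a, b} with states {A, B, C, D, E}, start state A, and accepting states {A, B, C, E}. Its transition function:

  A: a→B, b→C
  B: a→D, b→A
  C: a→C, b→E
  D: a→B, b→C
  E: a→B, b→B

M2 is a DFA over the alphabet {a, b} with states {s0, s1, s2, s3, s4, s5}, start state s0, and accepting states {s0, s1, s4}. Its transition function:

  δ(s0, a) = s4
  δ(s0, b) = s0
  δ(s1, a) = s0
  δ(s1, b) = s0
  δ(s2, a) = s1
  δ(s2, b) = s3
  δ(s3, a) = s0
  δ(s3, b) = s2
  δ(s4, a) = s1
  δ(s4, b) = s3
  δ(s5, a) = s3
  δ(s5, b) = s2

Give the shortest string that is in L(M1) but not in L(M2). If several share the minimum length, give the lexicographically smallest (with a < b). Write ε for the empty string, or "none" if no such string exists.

The string ab is accepted by M1 but not by M2.
No shorter string lies in the difference, and ab is the lexicographically first length-2 string in L(M1) \ L(M2).

ab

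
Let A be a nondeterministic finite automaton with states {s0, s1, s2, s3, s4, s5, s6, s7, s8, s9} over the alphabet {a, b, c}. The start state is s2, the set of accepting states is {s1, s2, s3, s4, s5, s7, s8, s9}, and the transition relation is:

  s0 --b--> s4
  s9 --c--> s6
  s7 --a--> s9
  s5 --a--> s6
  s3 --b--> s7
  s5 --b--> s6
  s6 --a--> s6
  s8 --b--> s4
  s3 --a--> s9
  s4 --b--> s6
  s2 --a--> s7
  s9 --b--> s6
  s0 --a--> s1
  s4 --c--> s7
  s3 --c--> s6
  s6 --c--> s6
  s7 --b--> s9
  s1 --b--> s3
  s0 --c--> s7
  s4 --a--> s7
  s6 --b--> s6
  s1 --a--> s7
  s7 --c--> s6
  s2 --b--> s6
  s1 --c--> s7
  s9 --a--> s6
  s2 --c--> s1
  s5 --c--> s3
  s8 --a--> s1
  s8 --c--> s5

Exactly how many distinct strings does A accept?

The useful subgraph on states {s1, s2, s3, s7, s9} is acyclic, so L(A) is finite; the longest accepting path visits 5 useful states, giving maximum string length 4.
Counting accepting paths from s2 by length: 1 of length 0, 2 of length 1, 5 of length 2, 6 of length 3, 2 of length 4. Total 16.

16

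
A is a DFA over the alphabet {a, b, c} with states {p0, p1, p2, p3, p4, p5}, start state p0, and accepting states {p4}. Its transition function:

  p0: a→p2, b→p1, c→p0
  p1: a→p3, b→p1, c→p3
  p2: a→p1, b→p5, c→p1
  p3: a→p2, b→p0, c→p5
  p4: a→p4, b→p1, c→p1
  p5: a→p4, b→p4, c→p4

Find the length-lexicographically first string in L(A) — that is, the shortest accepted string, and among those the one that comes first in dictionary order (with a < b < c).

A breadth-first search from p0 reaches an accepting state first via the path p0 → p2 → p5 → p4 on input aba.
No string of length < 3 is accepted (BFS exhausts all shorter strings without reaching an accepting state), and aba is the lexicographically least accepting string of length 3.

aba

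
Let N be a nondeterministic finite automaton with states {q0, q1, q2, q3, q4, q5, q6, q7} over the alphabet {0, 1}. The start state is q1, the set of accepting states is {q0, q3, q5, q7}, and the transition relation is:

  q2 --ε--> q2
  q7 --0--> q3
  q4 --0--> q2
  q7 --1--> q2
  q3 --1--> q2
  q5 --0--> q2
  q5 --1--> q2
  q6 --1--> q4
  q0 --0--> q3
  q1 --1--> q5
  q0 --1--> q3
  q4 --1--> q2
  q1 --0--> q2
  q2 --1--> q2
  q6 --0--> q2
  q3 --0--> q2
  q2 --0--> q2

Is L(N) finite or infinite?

The useful states (reachable from q1 and able to reach an accepting state) are {q1, q5}.
Restricted to these states the transition graph has no cycle, so every accepting path has bounded length and L is finite.

finite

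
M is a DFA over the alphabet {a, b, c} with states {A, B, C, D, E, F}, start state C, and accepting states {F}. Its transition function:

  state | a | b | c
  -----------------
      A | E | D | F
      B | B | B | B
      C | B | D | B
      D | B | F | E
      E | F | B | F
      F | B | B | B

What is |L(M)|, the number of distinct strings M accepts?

The useful subgraph on states {C, D, E, F} is acyclic, so L(M) is finite; the longest accepting path visits 4 useful states, giving maximum string length 3.
Counting accepting paths from C by length: 1 of length 2, 2 of length 3. Total 3.

3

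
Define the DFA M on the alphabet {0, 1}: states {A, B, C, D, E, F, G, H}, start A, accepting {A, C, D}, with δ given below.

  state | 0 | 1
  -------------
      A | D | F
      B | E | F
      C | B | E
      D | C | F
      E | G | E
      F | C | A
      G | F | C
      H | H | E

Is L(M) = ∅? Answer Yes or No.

No

The empty string ε is accepted: the run A ends in the accepting state A.
Since at least one string is accepted, L(M) is not empty.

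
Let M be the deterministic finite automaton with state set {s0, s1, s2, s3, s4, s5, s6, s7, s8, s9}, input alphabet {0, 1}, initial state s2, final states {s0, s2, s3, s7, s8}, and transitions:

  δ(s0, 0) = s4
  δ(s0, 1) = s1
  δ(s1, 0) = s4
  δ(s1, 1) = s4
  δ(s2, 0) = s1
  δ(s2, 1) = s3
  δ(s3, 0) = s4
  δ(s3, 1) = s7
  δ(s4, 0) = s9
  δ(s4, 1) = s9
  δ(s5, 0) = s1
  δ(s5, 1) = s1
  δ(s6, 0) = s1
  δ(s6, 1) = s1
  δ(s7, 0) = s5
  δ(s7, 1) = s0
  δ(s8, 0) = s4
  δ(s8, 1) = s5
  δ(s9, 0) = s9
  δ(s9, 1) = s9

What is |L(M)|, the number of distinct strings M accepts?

4

The useful subgraph on states {s0, s2, s3, s7} is acyclic, so L(M) is finite; the longest accepting path visits 4 useful states, giving maximum string length 3.
Counting accepting paths from s2 by length: 1 of length 0, 1 of length 1, 1 of length 2, 1 of length 3. Total 4.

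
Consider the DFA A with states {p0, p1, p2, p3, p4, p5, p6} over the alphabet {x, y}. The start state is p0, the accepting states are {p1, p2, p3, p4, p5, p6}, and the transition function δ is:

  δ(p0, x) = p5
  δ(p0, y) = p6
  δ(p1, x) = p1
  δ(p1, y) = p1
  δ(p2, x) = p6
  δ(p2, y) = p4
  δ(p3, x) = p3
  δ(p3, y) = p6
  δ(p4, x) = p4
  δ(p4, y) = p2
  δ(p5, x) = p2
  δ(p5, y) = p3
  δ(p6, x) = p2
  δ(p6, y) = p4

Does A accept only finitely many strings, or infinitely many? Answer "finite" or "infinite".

State p2 is reachable from the start and can reach an accepting state, and it lies on the cycle p2 → p4 → p2.
Traversing that cycle any number of times yields accepted strings of unbounded length, so the language is infinite.

infinite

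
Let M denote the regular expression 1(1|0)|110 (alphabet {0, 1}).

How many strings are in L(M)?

The expression has no Kleene star, so L(M) is finite. Expanding the alternatives gives {10, 11, 110}.
That is 2 of length 2, 1 of length 3: 3 strings in all.

3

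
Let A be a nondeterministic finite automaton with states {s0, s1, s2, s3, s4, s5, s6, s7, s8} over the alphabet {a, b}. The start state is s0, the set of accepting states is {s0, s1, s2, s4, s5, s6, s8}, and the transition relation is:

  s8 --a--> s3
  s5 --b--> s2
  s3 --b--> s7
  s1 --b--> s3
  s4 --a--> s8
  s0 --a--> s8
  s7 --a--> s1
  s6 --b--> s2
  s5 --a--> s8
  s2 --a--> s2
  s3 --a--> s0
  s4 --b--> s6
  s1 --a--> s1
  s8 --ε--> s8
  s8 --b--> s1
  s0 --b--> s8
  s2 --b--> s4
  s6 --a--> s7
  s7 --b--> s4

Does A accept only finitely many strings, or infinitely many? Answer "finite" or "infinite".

State s1 is reachable from the start and can reach an accepting state, and it lies on the cycle s1 → s1.
Traversing that cycle any number of times yields accepted strings of unbounded length, so the language is infinite.

infinite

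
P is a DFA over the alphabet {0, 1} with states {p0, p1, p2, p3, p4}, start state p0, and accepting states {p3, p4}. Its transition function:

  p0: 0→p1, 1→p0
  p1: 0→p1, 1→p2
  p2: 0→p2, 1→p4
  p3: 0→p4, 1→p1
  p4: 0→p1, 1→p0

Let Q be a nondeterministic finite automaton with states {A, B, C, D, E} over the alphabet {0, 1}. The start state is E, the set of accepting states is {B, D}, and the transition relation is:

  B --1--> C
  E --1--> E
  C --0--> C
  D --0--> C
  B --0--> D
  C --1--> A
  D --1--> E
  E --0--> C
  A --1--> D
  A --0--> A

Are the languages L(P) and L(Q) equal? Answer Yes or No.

Yes

Exploring the product automaton P × Q from the start pair (p0, E), following both machines on each input symbol, reaches 4 state pairs: (p0, E), (p1, C), (p2, A), (p4, D).
P accepts in {p3, p4} and Q accepts in {B, D}. In every reachable pair the two components are either both accepting — (p4, D) — or both non-accepting, so no string is accepted by exactly one of the machines: L(P) \ L(Q) and L(Q) \ L(P) are both empty.
Hence every string is accepted by P iff it is accepted by Q, and the two languages coincide.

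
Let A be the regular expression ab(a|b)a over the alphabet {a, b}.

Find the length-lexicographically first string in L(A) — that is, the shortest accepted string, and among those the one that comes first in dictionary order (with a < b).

abaa

By inspection of the expression, no string of length less than 4 matches, and abaa is the lexicographically first match of length 4.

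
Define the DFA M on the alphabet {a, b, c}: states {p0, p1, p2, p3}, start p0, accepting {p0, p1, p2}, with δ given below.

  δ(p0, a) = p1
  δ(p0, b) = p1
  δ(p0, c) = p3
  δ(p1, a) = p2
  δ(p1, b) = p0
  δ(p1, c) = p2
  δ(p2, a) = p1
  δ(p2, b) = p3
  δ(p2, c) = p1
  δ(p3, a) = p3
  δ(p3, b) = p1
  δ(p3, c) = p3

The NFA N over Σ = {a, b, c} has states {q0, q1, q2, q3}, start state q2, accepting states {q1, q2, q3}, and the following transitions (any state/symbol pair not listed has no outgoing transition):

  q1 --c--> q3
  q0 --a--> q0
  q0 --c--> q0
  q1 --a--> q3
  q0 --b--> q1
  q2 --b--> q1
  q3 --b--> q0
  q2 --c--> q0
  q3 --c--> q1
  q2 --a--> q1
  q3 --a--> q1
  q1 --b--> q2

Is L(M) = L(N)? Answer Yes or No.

Exploring the product automaton M × N from the start pair (p0, q2), following both machines on each input symbol, reaches 4 state pairs: (p0, q2), (p1, q1), (p3, q0), (p2, q3).
M accepts in {p0, p1, p2} and N accepts in {q1, q2, q3}. In every reachable pair the two components are either both accepting — (p0, q2), (p1, q1), (p2, q3) — or both non-accepting, so no string is accepted by exactly one of the machines: L(M) \ L(N) and L(N) \ L(M) are both empty.
Hence every string is accepted by M iff it is accepted by N, and the two languages coincide.

Yes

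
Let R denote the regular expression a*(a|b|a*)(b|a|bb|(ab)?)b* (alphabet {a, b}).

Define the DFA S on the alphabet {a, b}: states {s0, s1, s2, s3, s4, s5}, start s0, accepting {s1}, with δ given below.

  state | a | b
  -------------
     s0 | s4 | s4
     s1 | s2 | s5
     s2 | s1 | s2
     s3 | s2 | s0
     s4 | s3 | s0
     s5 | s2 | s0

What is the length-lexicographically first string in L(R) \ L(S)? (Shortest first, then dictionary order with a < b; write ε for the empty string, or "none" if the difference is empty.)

ε

The empty string ε is accepted by R but not by S.
Since ε is the unique shortest string, it is the required witness.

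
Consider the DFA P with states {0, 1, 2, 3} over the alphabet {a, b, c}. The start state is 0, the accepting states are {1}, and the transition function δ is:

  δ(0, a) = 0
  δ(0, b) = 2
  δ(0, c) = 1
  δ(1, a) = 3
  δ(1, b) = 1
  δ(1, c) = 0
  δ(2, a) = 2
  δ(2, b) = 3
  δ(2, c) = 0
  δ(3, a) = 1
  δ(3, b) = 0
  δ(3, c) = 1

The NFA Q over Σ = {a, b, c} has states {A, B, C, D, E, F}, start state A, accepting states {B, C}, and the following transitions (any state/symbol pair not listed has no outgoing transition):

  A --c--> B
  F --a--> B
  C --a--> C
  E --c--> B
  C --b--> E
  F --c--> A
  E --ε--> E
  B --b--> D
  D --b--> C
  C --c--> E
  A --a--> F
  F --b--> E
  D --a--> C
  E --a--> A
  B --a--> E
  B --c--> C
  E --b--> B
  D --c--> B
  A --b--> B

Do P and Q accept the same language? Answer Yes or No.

No

The string ac is accepted by P but rejected by Q.
So L(P) ≠ L(Q).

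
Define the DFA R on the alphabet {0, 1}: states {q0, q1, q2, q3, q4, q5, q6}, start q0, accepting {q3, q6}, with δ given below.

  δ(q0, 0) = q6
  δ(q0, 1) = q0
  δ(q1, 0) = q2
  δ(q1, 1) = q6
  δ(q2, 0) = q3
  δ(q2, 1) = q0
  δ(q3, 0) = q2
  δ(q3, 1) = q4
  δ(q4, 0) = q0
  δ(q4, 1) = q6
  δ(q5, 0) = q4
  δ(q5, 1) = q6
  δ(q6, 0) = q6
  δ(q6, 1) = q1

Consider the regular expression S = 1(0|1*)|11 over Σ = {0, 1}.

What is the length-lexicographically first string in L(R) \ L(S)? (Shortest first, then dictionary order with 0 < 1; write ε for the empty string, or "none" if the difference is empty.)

0

The string 0 is accepted by R but not by S.
No shorter string lies in the difference, and 0 is the lexicographically first length-1 string in L(R) \ L(S).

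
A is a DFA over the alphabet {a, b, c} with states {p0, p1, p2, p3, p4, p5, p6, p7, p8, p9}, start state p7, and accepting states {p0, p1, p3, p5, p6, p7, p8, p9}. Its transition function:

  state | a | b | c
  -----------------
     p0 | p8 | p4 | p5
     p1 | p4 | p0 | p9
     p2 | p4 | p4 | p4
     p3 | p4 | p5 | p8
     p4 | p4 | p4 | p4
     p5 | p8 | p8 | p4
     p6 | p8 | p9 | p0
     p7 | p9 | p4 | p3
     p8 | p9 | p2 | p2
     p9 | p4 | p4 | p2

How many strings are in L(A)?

The useful subgraph on states {p3, p5, p7, p8, p9} is acyclic, so L(A) is finite; the longest accepting path visits 5 useful states, giving maximum string length 4.
Counting accepting paths from p7 by length: 1 of length 0, 2 of length 1, 2 of length 2, 3 of length 3, 2 of length 4. Total 10.

10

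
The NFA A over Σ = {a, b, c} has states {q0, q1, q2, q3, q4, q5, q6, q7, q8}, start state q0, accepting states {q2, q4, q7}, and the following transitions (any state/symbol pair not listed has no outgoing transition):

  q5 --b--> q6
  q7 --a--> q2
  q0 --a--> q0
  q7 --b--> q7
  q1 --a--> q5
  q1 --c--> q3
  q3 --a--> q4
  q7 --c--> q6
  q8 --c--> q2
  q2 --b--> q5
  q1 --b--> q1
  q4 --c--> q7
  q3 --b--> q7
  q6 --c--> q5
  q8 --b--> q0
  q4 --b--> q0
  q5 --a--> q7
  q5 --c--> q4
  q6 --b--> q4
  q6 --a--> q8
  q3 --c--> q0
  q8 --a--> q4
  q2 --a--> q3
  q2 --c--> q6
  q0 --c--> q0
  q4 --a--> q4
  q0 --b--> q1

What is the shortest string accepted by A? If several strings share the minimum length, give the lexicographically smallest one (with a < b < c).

baa

A breadth-first search from q0 reaches an accepting state first via the path q0 → q1 → q5 → q7 on input baa.
No string of length < 3 is accepted (BFS exhausts all shorter strings without reaching an accepting state), and baa is the lexicographically least accepting string of length 3.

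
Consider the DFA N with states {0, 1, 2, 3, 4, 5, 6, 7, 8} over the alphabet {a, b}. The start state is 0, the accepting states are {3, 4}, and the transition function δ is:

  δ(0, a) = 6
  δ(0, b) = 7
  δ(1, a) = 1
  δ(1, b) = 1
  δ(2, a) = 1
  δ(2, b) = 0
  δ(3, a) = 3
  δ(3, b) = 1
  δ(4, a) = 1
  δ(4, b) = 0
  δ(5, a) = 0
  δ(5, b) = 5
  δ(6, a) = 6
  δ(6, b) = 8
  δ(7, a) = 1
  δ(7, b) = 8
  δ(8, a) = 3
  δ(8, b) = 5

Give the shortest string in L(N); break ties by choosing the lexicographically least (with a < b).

aba

A breadth-first search from 0 reaches an accepting state first via the path 0 → 6 → 8 → 3 on input aba.
No string of length < 3 is accepted (BFS exhausts all shorter strings without reaching an accepting state), and aba is the lexicographically least accepting string of length 3.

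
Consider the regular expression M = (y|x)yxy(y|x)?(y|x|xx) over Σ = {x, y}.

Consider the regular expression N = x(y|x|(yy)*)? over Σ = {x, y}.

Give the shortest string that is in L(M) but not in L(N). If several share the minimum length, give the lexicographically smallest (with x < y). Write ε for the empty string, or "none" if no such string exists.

The string xyxyx is accepted by M but not by N.
No shorter string lies in the difference, and xyxyx is the lexicographically first length-5 string in L(M) \ L(N).

xyxyx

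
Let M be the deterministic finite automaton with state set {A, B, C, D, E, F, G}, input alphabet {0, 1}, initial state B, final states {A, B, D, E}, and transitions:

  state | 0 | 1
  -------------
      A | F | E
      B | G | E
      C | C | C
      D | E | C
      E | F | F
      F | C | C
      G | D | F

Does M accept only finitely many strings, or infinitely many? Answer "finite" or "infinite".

finite

The useful states (reachable from B and able to reach an accepting state) are {B, D, E, G}.
Restricted to these states the transition graph has no cycle, so every accepting path has bounded length and L is finite.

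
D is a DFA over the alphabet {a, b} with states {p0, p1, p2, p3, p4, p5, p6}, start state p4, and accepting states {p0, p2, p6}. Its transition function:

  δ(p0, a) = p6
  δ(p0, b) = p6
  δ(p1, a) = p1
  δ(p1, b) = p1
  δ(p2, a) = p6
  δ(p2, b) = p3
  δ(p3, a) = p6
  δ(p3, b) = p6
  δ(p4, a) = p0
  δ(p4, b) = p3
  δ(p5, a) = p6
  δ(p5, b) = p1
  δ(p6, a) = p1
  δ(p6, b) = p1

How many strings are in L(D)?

5

The useful subgraph on states {p0, p3, p4, p6} is acyclic, so L(D) is finite; the longest accepting path visits 3 useful states, giving maximum string length 2.
Counting accepting paths from p4 by length: 1 of length 1, 4 of length 2. Total 5.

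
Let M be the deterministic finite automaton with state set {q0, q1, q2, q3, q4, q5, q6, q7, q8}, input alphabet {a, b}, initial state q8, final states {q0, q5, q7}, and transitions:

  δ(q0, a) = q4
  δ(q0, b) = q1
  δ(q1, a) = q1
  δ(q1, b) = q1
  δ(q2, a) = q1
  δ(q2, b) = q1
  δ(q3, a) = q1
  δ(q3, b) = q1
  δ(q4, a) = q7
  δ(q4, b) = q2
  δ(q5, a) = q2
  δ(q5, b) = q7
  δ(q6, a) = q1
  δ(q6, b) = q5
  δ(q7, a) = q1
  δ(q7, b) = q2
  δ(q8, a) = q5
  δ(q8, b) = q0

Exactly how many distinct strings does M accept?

4

The useful subgraph on states {q0, q4, q5, q7, q8} is acyclic, so L(M) is finite; the longest accepting path visits 4 useful states, giving maximum string length 3.
Counting accepting paths from q8 by length: 2 of length 1, 1 of length 2, 1 of length 3. Total 4.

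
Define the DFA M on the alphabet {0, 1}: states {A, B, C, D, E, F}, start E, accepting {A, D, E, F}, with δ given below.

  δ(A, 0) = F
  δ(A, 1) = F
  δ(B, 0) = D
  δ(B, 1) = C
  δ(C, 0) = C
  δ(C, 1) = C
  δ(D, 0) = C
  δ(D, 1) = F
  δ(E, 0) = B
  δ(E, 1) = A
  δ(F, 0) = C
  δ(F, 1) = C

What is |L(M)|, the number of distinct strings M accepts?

The useful subgraph on states {A, B, D, E, F} is acyclic, so L(M) is finite; the longest accepting path visits 4 useful states, giving maximum string length 3.
Counting accepting paths from E by length: 1 of length 0, 1 of length 1, 3 of length 2, 1 of length 3. Total 6.

6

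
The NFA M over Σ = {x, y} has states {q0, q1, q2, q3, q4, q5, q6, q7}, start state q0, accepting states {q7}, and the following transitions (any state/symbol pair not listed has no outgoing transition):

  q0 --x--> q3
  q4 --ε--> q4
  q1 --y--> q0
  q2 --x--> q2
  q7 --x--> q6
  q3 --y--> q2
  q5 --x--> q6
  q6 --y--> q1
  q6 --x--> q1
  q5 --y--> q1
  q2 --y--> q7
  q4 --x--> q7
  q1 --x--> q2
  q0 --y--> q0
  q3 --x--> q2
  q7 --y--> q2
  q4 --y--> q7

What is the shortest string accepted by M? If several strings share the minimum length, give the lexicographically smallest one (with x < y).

xxy

A breadth-first search from q0 reaches an accepting state first via the path q0 → q3 → q2 → q7 on input xxy.
No string of length < 3 is accepted (BFS exhausts all shorter strings without reaching an accepting state), and xxy is the lexicographically least accepting string of length 3.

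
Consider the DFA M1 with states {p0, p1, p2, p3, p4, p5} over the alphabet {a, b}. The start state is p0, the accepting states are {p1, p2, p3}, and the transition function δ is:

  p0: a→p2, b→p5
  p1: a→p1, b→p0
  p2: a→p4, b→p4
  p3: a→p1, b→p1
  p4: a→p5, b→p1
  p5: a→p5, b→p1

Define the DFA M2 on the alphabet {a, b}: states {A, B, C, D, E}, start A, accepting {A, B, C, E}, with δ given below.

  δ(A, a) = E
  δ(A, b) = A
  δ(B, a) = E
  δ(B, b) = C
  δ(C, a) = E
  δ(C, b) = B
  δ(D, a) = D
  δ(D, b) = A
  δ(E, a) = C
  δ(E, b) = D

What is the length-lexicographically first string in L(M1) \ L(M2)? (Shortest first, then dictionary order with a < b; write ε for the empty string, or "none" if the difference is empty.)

The string bab is accepted by M1 but not by M2.
No shorter string lies in the difference, and bab is the lexicographically first length-3 string in L(M1) \ L(M2).

bab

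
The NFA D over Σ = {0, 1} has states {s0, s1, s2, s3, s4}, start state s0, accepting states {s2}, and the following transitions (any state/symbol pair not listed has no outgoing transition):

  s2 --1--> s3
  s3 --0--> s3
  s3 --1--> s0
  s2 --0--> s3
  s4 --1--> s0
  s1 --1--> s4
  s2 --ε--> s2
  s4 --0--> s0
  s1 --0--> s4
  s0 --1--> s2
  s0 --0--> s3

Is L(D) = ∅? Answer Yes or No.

The string 1 is accepted: the run s0 → s2 ends in the accepting state s2.
Since at least one string is accepted, L(D) is not empty.

No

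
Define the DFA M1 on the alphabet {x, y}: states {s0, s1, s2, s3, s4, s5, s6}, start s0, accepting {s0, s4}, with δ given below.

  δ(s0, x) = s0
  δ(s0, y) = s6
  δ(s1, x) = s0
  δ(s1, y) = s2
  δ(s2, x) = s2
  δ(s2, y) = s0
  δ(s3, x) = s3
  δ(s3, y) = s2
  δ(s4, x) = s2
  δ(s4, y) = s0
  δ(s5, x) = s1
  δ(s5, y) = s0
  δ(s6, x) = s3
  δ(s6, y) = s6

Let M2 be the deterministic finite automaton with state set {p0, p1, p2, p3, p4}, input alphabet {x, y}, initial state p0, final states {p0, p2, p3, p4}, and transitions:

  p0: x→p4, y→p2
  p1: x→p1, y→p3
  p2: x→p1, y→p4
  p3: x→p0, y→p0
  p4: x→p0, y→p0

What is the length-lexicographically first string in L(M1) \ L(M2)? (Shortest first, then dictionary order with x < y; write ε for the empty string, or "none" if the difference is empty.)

xyxyyx

The string xyxyyx is accepted by M1 but not by M2.
No shorter string lies in the difference, and xyxyyx is the lexicographically first length-6 string in L(M1) \ L(M2).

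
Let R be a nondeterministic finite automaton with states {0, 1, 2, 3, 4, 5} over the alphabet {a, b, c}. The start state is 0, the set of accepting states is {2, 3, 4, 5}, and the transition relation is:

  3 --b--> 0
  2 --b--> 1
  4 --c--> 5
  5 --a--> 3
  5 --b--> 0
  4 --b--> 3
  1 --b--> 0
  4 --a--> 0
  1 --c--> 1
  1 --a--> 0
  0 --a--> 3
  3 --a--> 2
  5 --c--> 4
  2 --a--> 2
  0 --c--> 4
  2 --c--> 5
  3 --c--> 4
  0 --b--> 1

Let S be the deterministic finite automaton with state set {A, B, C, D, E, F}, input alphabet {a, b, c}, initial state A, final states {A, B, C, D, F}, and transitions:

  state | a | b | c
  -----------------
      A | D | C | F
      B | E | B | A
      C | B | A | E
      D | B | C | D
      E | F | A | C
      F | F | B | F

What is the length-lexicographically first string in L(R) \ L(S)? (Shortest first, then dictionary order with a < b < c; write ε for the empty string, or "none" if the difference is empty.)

The string aaa is accepted by R but not by S.
No shorter string lies in the difference, and aaa is the lexicographically first length-3 string in L(R) \ L(S).

aaa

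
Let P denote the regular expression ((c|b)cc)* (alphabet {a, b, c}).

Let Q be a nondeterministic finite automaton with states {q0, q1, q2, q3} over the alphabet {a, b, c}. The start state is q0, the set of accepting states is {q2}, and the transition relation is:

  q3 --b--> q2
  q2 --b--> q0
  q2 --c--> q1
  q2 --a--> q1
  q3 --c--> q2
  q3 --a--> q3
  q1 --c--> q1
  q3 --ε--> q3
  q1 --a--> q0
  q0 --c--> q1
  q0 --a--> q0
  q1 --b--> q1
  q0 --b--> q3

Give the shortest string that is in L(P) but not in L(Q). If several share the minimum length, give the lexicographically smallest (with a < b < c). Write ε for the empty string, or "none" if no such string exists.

The empty string ε is accepted by P but not by Q.
Since ε is the unique shortest string, it is the required witness.

ε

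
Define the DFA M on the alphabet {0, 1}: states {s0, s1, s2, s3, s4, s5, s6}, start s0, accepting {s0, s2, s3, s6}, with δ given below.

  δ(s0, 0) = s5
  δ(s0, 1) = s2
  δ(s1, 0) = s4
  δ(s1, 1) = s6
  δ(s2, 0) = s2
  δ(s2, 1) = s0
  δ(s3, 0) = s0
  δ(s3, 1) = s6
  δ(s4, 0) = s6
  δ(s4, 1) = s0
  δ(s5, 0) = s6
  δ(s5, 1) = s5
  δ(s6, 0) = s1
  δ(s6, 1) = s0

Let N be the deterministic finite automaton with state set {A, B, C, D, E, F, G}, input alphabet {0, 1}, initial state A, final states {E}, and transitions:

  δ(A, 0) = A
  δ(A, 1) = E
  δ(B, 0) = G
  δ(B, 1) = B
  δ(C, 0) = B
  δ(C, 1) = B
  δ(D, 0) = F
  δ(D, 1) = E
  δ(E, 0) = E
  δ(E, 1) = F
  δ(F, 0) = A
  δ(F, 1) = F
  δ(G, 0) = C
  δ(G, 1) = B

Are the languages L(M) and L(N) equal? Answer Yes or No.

No

The empty string ε is accepted by M but rejected by N.
So L(M) ≠ L(N).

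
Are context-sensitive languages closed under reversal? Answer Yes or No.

Reversing both sides of every production of a noncontracting (context-sensitive) grammar gives another noncontracting grammar, and it generates Lᴿ; equivalently an LBA can reverse its tape in place and then run the machine for L.
So the context-sensitive languages are closed under reversal.

Yes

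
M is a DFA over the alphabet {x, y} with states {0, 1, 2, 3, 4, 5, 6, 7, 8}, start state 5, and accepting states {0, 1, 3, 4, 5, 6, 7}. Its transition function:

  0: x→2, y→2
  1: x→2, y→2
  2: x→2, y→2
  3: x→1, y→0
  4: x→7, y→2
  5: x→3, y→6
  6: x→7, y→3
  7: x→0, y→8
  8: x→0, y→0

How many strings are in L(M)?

12

The useful subgraph on states {0, 1, 3, 5, 6, 7, 8} is acyclic, so L(M) is finite; the longest accepting path visits 5 useful states, giving maximum string length 4.
Counting accepting paths from 5 by length: 1 of length 0, 2 of length 1, 4 of length 2, 3 of length 3, 2 of length 4. Total 12.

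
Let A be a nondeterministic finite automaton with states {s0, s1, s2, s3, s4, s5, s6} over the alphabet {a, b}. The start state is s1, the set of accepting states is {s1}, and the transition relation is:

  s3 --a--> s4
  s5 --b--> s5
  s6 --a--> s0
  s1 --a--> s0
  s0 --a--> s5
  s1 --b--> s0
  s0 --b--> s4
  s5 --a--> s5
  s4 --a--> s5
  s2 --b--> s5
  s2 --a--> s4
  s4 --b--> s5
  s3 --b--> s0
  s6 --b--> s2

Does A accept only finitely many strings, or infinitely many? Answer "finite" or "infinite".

finite

The useful states (reachable from s1 and able to reach an accepting state) are {s1}.
Restricted to these states the transition graph has no cycle, so every accepting path has bounded length and L is finite.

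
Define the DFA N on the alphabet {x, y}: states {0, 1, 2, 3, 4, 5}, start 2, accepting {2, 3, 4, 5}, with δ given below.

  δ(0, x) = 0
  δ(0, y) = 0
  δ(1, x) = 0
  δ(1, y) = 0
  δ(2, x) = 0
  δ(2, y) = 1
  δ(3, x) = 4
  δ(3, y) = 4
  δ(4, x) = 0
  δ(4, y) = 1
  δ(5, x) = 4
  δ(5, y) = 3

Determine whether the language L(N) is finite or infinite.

The useful states (reachable from 2 and able to reach an accepting state) are {2}.
Restricted to these states the transition graph has no cycle, so every accepting path has bounded length and L is finite.

finite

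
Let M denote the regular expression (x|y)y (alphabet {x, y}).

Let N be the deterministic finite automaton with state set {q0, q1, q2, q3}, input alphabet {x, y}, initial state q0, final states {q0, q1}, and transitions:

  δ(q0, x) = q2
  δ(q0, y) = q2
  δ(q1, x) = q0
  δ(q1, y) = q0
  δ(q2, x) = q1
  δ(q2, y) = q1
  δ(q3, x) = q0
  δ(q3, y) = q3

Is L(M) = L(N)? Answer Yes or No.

No

The empty string ε is accepted by N but rejected by M.
So L(M) ≠ L(N).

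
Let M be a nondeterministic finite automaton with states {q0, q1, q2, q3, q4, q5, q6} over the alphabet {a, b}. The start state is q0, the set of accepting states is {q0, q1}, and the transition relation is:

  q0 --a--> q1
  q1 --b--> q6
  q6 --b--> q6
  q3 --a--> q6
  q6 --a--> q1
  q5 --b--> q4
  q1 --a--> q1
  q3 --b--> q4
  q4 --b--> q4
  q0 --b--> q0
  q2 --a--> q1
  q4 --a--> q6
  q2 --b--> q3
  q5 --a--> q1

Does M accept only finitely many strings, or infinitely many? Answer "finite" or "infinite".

infinite

State q0 is reachable from the start and can reach an accepting state, and it lies on the cycle q0 → q0.
Traversing that cycle any number of times yields accepted strings of unbounded length, so the language is infinite.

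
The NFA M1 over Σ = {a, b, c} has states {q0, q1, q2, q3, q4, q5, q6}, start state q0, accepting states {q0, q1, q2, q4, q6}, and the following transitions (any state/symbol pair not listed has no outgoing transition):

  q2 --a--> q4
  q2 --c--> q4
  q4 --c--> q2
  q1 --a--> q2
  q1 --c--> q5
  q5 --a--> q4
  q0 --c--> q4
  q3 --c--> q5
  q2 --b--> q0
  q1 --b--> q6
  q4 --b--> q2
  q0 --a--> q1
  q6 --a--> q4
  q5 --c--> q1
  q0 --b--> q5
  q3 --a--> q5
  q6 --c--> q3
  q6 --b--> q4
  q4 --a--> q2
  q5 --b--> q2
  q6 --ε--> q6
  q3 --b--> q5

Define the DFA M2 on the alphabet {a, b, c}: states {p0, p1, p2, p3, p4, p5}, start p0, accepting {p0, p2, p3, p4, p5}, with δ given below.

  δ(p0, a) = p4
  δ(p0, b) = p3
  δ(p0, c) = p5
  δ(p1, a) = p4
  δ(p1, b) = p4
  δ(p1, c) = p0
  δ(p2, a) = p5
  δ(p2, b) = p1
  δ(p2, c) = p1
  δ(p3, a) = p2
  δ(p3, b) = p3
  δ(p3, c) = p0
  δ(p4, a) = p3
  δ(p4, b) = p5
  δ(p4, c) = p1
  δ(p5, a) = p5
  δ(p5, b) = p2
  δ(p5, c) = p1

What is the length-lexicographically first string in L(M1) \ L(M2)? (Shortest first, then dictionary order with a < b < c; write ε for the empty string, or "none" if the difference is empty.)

cc

The string cc is accepted by M1 but not by M2.
No shorter string lies in the difference, and cc is the lexicographically first length-2 string in L(M1) \ L(M2).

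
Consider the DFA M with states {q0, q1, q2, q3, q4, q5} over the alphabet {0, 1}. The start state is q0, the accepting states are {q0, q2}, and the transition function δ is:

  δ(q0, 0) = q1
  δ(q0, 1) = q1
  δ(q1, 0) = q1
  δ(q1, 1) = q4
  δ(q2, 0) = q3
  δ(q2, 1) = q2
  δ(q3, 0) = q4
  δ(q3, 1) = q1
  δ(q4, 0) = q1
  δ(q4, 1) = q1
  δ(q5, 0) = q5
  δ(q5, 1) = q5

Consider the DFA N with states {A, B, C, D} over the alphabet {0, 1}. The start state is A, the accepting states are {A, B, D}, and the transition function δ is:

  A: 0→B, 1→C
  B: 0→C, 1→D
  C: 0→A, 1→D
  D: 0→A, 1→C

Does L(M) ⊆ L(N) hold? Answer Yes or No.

Yes

Exploring the product automaton M × N from the start pair (q0, A), following both machines on each input symbol, reaches 7 state pairs: (q0, A), (q1, B), (q1, C), (q4, D), (q1, A), (q4, C), (q1, D).
M accepts in {q0, q2} and N accepts in {A, B, D}. The reachable pairs whose M-component is accepting are (q0, A); in each of them the N-component is accepting too, so the product for L(M) \ L(N) (M-component accepting, N-component rejecting) has no reachable accepting pair and the difference is empty.
Hence every string in L(M) is also in L(N).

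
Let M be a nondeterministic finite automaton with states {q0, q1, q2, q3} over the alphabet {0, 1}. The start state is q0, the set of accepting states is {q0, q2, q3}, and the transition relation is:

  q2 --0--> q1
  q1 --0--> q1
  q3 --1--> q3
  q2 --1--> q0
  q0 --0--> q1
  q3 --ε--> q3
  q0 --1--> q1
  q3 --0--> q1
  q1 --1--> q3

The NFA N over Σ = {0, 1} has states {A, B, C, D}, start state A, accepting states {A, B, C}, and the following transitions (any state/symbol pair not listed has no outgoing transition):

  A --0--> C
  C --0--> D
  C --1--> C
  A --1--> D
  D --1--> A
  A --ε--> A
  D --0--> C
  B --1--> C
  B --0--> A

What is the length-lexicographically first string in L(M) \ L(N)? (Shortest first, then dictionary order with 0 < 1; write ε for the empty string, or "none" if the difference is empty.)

The string 111 is accepted by M but not by N.
No shorter string lies in the difference, and 111 is the lexicographically first length-3 string in L(M) \ L(N).

111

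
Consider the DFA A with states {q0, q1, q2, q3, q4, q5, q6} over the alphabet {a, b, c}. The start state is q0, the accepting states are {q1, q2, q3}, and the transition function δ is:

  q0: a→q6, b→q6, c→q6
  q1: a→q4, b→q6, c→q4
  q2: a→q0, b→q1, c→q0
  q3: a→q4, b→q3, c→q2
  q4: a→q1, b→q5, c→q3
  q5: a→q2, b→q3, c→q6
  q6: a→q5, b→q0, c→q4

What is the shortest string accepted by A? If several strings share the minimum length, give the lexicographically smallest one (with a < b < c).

aaa

A breadth-first search from q0 reaches an accepting state first via the path q0 → q6 → q5 → q2 on input aaa.
No string of length < 3 is accepted (BFS exhausts all shorter strings without reaching an accepting state), and aaa is the lexicographically least accepting string of length 3.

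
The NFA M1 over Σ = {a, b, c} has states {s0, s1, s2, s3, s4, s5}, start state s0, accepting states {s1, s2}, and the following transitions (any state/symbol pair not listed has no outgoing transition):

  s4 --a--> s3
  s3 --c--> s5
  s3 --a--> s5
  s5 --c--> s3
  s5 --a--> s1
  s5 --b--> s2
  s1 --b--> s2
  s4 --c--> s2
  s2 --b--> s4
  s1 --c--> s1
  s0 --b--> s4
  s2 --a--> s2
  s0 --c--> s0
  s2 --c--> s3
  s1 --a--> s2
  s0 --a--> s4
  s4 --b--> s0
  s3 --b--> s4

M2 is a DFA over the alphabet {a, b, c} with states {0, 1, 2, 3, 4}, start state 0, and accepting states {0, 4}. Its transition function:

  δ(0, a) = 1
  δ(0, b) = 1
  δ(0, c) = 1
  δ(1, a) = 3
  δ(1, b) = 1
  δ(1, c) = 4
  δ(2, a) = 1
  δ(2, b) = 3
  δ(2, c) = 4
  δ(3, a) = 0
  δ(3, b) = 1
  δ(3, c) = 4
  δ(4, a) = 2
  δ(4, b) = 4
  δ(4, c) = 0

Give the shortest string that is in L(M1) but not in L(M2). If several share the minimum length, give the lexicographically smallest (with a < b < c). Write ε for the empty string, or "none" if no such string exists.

aca

The string aca is accepted by M1 but not by M2.
No shorter string lies in the difference, and aca is the lexicographically first length-3 string in L(M1) \ L(M2).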